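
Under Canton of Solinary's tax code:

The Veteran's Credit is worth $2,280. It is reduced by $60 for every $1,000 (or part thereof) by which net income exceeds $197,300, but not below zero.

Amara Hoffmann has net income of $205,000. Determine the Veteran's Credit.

Veteran's Credit: income exceeds $197,300 by $7,700, which is 8 full-or-partial $1,000 increments; reduction = 8 × $60 = $480, leaving $1,800.

$1,800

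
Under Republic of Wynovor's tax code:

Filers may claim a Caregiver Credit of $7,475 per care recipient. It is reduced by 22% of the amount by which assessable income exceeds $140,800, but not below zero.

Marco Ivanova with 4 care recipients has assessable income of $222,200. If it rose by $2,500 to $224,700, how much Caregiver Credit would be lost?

$550

At $222,200 — base = 4 × $7,475 = $29,900. 22% of the $81,400 excess over $140,800 is $17,908; credit = $29,900 − $17,908 = $11,992.
At $224,700 — base = 4 × $7,475 = $29,900. 22% of the $83,900 excess over $140,800 is $18,458; credit = $29,900 − $18,458 = $11,442.
Lost: $11,992 − $11,442 = $550.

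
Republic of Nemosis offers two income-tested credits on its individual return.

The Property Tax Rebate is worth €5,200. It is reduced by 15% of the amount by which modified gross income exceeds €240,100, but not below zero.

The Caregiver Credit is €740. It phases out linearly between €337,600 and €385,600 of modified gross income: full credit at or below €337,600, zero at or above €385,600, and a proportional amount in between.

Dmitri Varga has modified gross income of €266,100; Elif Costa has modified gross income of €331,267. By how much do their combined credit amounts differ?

Dmitri (€266,100): Property Tax Rebate: 15% of the €26,000 excess over €240,100 is €3,900; credit = €5,200 − €3,900 = €1,300. Caregiver Credit: €266,100 is at or below the €337,600 threshold, so the full €740 applies. total €1,300 + €740 = €2,040
Elif (€331,267): Property Tax Rebate: 15% of the €91,167 excess over €240,100 is €13,675.05 ≥ base, so the credit is €0. Caregiver Credit: €331,267 is at or below the €337,600 threshold, so the full €740 applies. total €0 + €740 = €740
Difference: |€2,040 − €740| = €1,300.

€1,300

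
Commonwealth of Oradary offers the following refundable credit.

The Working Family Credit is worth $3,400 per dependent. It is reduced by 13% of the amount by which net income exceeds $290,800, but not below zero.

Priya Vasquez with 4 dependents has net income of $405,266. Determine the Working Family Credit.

Working Family Credit: base = 4 × $3,400 = $13,600. 13% of the $114,466 excess over $290,800 is $14,880.58 ≥ base, so the credit is $0.

$0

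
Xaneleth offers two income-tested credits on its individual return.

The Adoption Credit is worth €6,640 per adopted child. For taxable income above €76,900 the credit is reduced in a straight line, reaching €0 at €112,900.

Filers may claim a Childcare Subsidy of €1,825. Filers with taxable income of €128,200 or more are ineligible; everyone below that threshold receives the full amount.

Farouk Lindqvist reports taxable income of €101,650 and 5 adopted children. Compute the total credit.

Adoption Credit: base = 5 × €6,640 = €33,200. €101,650 is €24,750 into a €36,000 phase-out range, leaving 11,250/36,000 of the credit: €33,200 × 11,250/36,000 = €10,375.
Childcare Subsidy: €101,650 is below the €128,200 cutoff, so the full €1,825 applies.
Total: €10,375 + €1,825 = €12,200.

€12,200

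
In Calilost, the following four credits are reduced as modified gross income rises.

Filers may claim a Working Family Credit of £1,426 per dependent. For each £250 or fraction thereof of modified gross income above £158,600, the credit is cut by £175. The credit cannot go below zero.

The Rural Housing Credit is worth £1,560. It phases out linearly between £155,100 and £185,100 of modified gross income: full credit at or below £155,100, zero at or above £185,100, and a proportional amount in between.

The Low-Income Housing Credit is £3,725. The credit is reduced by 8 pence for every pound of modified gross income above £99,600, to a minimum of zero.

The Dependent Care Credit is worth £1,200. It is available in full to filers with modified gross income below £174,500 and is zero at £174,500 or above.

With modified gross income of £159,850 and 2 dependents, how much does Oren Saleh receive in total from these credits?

Working Family Credit: base = 2 × £1,426 = £2,852. income exceeds £158,600 by £1,250, which is 5 full-or-partial £250 increments; reduction = 5 × £175 = £875, leaving £1,977.
Rural Housing Credit: £159,850 is £4,750 into a £30,000 phase-out range, leaving 25,250/30,000 of the credit: £1,560 × 25,250/30,000 = £1,313.
Low-Income Housing Credit: 8% of the £60,250 excess over £99,600 is £4,820 ≥ base, so the credit is £0.
Dependent Care Credit: £159,850 is below the £174,500 cutoff, so the full £1,200 applies.
Total: £1,977 + £1,313 + £0 + £1,200 = £4,490.

£4,490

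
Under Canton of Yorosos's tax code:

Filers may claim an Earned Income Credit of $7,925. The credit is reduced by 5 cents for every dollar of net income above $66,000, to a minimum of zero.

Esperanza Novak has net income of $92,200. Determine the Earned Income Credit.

Earned Income Credit: 5% of the $26,200 excess over $66,000 is $1,310; credit = $7,925 − $1,310 = $6,615.

$6,615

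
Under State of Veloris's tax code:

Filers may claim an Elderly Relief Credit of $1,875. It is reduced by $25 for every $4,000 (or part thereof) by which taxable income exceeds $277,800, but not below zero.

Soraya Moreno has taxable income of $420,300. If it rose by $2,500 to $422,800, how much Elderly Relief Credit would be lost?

$25

At $420,300 — income exceeds $277,800 by $142,500, which is 36 full-or-partial $4,000 increments; reduction = 36 × $25 = $900, leaving $975.
At $422,800 — income exceeds $277,800 by $145,000, which is 37 full-or-partial $4,000 increments; reduction = 37 × $25 = $925, leaving $950.
Lost: $975 − $950 = $25.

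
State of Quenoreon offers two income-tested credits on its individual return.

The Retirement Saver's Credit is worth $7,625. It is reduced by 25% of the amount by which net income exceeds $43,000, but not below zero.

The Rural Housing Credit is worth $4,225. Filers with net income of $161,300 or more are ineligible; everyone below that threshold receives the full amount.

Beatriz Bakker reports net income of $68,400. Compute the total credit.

$5,500

Retirement Saver's Credit: 25% of the $25,400 excess over $43,000 is $6,350; credit = $7,625 − $6,350 = $1,275.
Rural Housing Credit: $68,400 is below the $161,300 cutoff, so the full $4,225 applies.
Total: $1,275 + $4,225 = $5,500.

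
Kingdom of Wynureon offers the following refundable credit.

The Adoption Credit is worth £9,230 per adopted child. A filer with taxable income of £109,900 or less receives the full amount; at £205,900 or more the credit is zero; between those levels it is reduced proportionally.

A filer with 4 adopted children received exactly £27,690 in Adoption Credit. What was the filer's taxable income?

£133,900

Full credit = 4 × £9,230 = £36,920.
£27,690 is 27,690/36,920 of the full £36,920, so 9,230/36,920 of the £96,000 range has been used: income = £109,900 + £96,000 × 9,230/36,920 = £133,900.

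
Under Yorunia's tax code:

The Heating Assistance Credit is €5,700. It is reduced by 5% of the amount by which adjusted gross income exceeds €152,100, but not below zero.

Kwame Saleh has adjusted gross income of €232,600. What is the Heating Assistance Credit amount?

Heating Assistance Credit: 5% of the €80,500 excess over €152,100 is €4,025; credit = €5,700 − €4,025 = €1,675.

€1,675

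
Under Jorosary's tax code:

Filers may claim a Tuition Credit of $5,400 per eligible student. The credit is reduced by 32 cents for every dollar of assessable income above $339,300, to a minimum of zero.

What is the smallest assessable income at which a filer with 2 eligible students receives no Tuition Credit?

$373,050

Full credit = 2 × $5,400 = $10,800.
The credit falls by 32% of each dollar above $339,300, so it reaches zero when the excess is $10,800 / 32% = $33,750: income = $339,300 + $33,750 = $373,050.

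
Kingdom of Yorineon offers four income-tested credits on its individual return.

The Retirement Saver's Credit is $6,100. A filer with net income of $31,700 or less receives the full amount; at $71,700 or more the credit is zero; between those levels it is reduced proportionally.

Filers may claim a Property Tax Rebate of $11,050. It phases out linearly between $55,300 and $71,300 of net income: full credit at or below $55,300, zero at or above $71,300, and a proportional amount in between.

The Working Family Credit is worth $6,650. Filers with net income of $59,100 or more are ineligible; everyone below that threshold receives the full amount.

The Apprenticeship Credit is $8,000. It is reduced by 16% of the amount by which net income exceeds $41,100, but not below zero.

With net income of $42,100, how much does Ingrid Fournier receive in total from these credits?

$30,054

Retirement Saver's Credit: $42,100 is $10,400 into a $40,000 phase-out range, leaving 29,600/40,000 of the credit: $6,100 × 29,600/40,000 = $4,514.
Property Tax Rebate: $42,100 is at or below the $55,300 threshold, so the full $11,050 applies.
Working Family Credit: $42,100 is below the $59,100 cutoff, so the full $6,650 applies.
Apprenticeship Credit: 16% of the $1,000 excess over $41,100 is $160; credit = $8,000 − $160 = $7,840.
Total: $4,514 + $11,050 + $6,650 + $7,840 = $30,054.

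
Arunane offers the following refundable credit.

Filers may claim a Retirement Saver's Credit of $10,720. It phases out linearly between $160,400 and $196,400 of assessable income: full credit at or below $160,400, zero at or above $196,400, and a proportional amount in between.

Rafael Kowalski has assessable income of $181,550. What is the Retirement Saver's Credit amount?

$4,422

Retirement Saver's Credit: $181,550 is $21,150 into a $36,000 phase-out range, leaving 14,850/36,000 of the credit: $10,720 × 14,850/36,000 = $4,422.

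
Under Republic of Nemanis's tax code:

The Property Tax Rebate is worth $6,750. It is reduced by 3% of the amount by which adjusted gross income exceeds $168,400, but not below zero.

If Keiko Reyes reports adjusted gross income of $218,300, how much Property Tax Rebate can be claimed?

Property Tax Rebate: 3% of the $49,900 excess over $168,400 is $1,497; credit = $6,750 − $1,497 = $5,253.

$5,253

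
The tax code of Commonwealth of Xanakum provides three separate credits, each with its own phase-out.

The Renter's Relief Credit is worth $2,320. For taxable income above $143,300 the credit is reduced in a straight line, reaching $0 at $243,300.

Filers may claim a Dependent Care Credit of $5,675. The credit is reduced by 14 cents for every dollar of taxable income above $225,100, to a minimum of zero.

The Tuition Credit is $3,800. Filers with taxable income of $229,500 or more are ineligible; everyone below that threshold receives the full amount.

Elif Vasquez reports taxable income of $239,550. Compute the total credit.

Renter's Relief Credit: $239,550 is $96,250 into a $100,000 phase-out range, leaving 3,750/100,000 of the credit: $2,320 × 3,750/100,000 = $87.
Dependent Care Credit: 14% of the $14,450 excess over $225,100 is $2,023; credit = $5,675 − $2,023 = $3,652.
Tuition Credit: $239,550 meets or exceeds the $229,500 cutoff, so the credit is $0.
Total: $87 + $3,652 + $0 = $3,739.

$3,739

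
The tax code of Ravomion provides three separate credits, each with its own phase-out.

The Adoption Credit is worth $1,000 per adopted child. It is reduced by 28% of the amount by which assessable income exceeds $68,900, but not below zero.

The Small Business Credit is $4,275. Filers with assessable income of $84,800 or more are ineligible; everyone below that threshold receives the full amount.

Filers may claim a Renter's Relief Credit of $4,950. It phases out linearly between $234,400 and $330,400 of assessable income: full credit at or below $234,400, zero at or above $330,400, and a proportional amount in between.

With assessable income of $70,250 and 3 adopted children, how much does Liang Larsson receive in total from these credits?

$11,847

Adoption Credit: base = 3 × $1,000 = $3,000. 28% of the $1,350 excess over $68,900 is $378; credit = $3,000 − $378 = $2,622.
Small Business Credit: $70,250 is below the $84,800 cutoff, so the full $4,275 applies.
Renter's Relief Credit: $70,250 is at or below the $234,400 threshold, so the full $4,950 applies.
Total: $2,622 + $4,275 + $4,950 = $11,847.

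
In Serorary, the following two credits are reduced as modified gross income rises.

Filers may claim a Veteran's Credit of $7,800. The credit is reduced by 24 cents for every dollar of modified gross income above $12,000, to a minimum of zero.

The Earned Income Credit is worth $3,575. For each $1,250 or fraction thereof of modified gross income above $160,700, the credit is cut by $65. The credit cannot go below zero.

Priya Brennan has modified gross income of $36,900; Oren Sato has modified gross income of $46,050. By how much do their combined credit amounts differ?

$1,824

Priya ($36,900): Veteran's Credit: 24% of the $24,900 excess over $12,000 is $5,976; credit = $7,800 − $5,976 = $1,824. Earned Income Credit: $36,900 is at or below the $160,700 threshold, so the full $3,575 applies. total $1,824 + $3,575 = $5,399
Oren ($46,050): Veteran's Credit: 24% of the $34,050 excess over $12,000 is $8,172 ≥ base, so the credit is $0. Earned Income Credit: $46,050 is at or below the $160,700 threshold, so the full $3,575 applies. total $0 + $3,575 = $3,575
Difference: |$5,399 − $3,575| = $1,824.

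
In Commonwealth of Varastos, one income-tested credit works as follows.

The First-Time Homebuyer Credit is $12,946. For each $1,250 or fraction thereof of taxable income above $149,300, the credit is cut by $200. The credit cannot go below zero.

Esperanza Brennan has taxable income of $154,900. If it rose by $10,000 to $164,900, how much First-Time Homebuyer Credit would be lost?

$1,600

At $154,900 — income exceeds $149,300 by $5,600, which is 5 full-or-partial $1,250 increments; reduction = 5 × $200 = $1,000, leaving $11,946.
At $164,900 — income exceeds $149,300 by $15,600, which is 13 full-or-partial $1,250 increments; reduction = 13 × $200 = $2,600, leaving $10,346.
Lost: $11,946 − $10,346 = $1,600.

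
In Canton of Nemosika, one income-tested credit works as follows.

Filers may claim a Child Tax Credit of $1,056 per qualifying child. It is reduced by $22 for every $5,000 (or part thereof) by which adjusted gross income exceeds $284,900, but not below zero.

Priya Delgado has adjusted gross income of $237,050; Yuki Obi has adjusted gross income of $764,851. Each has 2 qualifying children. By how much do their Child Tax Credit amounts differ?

Priya ($237,050): Child Tax Credit: base = 2 × $1,056 = $2,112. $237,050 is at or below the $284,900 threshold, so the full $2,112 applies.
Yuki ($764,851): Child Tax Credit: base = 2 × $1,056 = $2,112. income exceeds $284,900 by $479,951 → 96 increments × $22 = $2,112 ≥ base, so the credit is $0.
Difference: |$2,112 − $0| = $2,112.

$2,112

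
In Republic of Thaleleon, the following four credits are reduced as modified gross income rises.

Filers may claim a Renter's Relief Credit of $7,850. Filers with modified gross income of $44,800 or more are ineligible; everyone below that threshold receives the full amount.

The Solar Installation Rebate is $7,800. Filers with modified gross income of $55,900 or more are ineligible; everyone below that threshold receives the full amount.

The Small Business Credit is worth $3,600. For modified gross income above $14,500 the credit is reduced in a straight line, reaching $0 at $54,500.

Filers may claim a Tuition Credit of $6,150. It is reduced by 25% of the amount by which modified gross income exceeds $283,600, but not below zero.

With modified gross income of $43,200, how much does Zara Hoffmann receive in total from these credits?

$22,817

Renter's Relief Credit: $43,200 is below the $44,800 cutoff, so the full $7,850 applies.
Solar Installation Rebate: $43,200 is below the $55,900 cutoff, so the full $7,800 applies.
Small Business Credit: $43,200 is $28,700 into a $40,000 phase-out range, leaving 11,300/40,000 of the credit: $3,600 × 11,300/40,000 = $1,017.
Tuition Credit: $43,200 is at or below the $283,600 threshold, so the full $6,150 applies.
Total: $7,850 + $7,800 + $1,017 + $6,150 = $22,817.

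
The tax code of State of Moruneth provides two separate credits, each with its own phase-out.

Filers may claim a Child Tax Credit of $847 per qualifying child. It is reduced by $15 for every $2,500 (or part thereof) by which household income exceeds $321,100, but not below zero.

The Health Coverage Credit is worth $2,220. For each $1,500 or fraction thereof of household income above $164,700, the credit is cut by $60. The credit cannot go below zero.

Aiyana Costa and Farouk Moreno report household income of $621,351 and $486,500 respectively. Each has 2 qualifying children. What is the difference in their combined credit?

Aiyana ($621,351): Child Tax Credit: base = 2 × $847 = $1,694. income exceeds $321,100 by $300,251 → 121 increments × $15 = $1,815 ≥ base, so the credit is $0. Health Coverage Credit: income exceeds $164,700 by $456,651 → 305 increments × $60 = $18,300 ≥ base, so the credit is $0. total $0 + $0 = $0
Farouk ($486,500): Child Tax Credit: base = 2 × $847 = $1,694. income exceeds $321,100 by $165,400, which is 67 full-or-partial $2,500 increments; reduction = 67 × $15 = $1,005, leaving $689. Health Coverage Credit: income exceeds $164,700 by $321,800 → 215 increments × $60 = $12,900 ≥ base, so the credit is $0. total $689 + $0 = $689
Difference: |$0 − $689| = $689.

$689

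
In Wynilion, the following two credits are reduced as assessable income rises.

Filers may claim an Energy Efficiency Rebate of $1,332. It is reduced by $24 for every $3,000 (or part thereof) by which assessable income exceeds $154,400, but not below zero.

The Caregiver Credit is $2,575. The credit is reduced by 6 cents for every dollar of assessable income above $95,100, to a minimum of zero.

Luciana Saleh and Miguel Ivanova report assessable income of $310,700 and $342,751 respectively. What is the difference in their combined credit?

Luciana ($310,700): Energy Efficiency Rebate: income exceeds $154,400 by $156,300, which is 53 full-or-partial $3,000 increments; reduction = 53 × $24 = $1,272, leaving $60. Caregiver Credit: 6% of the $215,600 excess over $95,100 is $12,936 ≥ base, so the credit is $0. total $60 + $0 = $60
Miguel ($342,751): Energy Efficiency Rebate: income exceeds $154,400 by $188,351 → 63 increments × $24 = $1,512 ≥ base, so the credit is $0. Caregiver Credit: 6% of the $247,651 excess over $95,100 is $14,859.06 ≥ base, so the credit is $0. total $0 + $0 = $0
Difference: |$60 − $0| = $60.

$60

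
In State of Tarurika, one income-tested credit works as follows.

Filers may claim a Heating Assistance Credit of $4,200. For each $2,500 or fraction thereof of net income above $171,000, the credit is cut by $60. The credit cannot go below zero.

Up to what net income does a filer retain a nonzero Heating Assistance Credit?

$343,500

After 69 increments the reduction is 69 × $60 = $4,140, leaving $60; one more increment wipes it out. Increment 69 ends at excess 69 × $2,500 = $172,500, so the highest qualifying income is $171,000 + $172,500 = $343,500.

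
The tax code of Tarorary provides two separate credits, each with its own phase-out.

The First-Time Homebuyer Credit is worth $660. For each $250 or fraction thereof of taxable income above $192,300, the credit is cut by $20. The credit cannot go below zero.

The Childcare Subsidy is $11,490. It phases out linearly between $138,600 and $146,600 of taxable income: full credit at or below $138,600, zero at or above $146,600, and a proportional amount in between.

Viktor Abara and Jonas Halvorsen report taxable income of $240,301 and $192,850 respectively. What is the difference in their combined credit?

Viktor ($240,301): First-Time Homebuyer Credit: income exceeds $192,300 by $48,001 → 193 increments × $20 = $3,860 ≥ base, so the credit is $0. Childcare Subsidy: $240,301 is at or above $146,600, so the credit is $0. total $0 + $0 = $0
Jonas ($192,850): First-Time Homebuyer Credit: income exceeds $192,300 by $550, which is 3 full-or-partial $250 increments; reduction = 3 × $20 = $60, leaving $600. Childcare Subsidy: $192,850 is at or above $146,600, so the credit is $0. total $600 + $0 = $600
Difference: |$0 − $600| = $600.

$600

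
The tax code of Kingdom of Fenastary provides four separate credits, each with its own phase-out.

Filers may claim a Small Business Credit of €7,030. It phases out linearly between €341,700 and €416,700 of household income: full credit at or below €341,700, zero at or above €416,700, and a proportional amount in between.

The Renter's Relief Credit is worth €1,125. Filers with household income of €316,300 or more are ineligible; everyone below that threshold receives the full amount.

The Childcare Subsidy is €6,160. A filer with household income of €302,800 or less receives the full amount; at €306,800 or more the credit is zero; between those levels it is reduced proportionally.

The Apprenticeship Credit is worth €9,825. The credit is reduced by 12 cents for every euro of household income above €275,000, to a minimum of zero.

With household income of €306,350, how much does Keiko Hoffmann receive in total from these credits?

Small Business Credit: €306,350 is at or below the €341,700 threshold, so the full €7,030 applies.
Renter's Relief Credit: €306,350 is below the €316,300 cutoff, so the full €1,125 applies.
Childcare Subsidy: €306,350 is €3,550 into a €4,000 phase-out range, leaving 450/4,000 of the credit: €6,160 × 450/4,000 = €693.
Apprenticeship Credit: 12% of the €31,350 excess over €275,000 is €3,762; credit = €9,825 − €3,762 = €6,063.
Total: €7,030 + €1,125 + €693 + €6,063 = €14,911.

€14,911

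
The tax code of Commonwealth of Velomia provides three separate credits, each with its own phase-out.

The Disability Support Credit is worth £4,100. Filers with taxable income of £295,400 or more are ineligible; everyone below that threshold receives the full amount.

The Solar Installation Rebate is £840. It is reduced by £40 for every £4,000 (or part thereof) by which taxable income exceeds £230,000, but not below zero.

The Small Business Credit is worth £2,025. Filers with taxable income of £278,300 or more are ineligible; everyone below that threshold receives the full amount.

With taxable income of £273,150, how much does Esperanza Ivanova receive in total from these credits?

Disability Support Credit: £273,150 is below the £295,400 cutoff, so the full £4,100 applies.
Solar Installation Rebate: income exceeds £230,000 by £43,150, which is 11 full-or-partial £4,000 increments; reduction = 11 × £40 = £440, leaving £400.
Small Business Credit: £273,150 is below the £278,300 cutoff, so the full £2,025 applies.
Total: £4,100 + £400 + £2,025 = £6,525.

£6,525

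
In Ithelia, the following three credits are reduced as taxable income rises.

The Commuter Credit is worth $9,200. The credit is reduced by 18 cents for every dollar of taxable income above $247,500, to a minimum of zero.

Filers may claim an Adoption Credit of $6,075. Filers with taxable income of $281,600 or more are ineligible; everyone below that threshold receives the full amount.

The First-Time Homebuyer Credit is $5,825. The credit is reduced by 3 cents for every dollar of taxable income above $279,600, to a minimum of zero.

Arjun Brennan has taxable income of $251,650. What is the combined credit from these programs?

$20,353

Commuter Credit: 18% of the $4,150 excess over $247,500 is $747; credit = $9,200 − $747 = $8,453.
Adoption Credit: $251,650 is below the $281,600 cutoff, so the full $6,075 applies.
First-Time Homebuyer Credit: $251,650 is at or below the $279,600 threshold, so the full $5,825 applies.
Total: $8,453 + $6,075 + $5,825 = $20,353.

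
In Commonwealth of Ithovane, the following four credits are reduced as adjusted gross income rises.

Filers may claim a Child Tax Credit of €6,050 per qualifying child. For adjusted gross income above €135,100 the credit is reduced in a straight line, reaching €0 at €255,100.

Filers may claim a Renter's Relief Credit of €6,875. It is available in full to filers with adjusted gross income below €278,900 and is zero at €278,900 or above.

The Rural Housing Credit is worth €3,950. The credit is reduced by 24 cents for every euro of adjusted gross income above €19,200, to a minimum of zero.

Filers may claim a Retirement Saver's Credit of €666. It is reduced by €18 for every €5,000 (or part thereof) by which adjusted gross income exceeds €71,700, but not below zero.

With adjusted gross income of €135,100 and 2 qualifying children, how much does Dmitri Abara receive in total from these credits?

€19,407

Child Tax Credit: base = 2 × €6,050 = €12,100. €135,100 is at or below the €135,100 threshold, so the full €12,100 applies.
Renter's Relief Credit: €135,100 is below the €278,900 cutoff, so the full €6,875 applies.
Rural Housing Credit: 24% of the €115,900 excess over €19,200 is €27,816 ≥ base, so the credit is €0.
Retirement Saver's Credit: income exceeds €71,700 by €63,400, which is 13 full-or-partial €5,000 increments; reduction = 13 × €18 = €234, leaving €432.
Total: €12,100 + €6,875 + €0 + €432 = €19,407.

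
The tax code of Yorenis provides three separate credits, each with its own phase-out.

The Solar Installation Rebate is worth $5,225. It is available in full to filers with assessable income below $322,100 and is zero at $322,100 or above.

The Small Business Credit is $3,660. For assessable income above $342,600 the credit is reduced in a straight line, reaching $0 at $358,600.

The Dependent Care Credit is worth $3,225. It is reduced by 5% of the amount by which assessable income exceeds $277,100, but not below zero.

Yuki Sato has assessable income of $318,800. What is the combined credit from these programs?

Solar Installation Rebate: $318,800 is below the $322,100 cutoff, so the full $5,225 applies.
Small Business Credit: $318,800 is at or below the $342,600 threshold, so the full $3,660 applies.
Dependent Care Credit: 5% of the $41,700 excess over $277,100 is $2,085; credit = $3,225 − $2,085 = $1,140.
Total: $5,225 + $3,660 + $1,140 = $10,025.

$10,025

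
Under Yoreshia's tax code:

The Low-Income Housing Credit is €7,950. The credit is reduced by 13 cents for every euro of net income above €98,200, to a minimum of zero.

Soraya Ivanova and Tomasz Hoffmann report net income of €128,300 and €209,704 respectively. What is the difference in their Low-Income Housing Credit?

€4,037

Soraya (€128,300): Low-Income Housing Credit: 13% of the €30,100 excess over €98,200 is €3,913; credit = €7,950 − €3,913 = €4,037.
Tomasz (€209,704): Low-Income Housing Credit: 13% of the €111,504 excess over €98,200 is €14,495.52 ≥ base, so the credit is €0.
Difference: |€4,037 − €0| = €4,037.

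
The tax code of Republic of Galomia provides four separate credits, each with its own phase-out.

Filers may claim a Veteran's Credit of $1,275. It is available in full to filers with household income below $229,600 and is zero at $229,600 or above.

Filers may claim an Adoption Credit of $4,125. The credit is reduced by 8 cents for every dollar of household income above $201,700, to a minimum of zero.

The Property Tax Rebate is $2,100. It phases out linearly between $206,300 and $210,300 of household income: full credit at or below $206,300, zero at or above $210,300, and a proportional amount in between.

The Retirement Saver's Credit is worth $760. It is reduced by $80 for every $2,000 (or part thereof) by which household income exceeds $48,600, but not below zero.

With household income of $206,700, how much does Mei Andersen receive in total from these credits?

$6,890

Veteran's Credit: $206,700 is below the $229,600 cutoff, so the full $1,275 applies.
Adoption Credit: 8% of the $5,000 excess over $201,700 is $400; credit = $4,125 − $400 = $3,725.
Property Tax Rebate: $206,700 is $400 into a $4,000 phase-out range, leaving 3,600/4,000 of the credit: $2,100 × 3,600/4,000 = $1,890.
Retirement Saver's Credit: income exceeds $48,600 by $158,100 → 80 increments × $80 = $6,400 ≥ base, so the credit is $0.
Total: $1,275 + $3,725 + $1,890 + $0 = $6,890.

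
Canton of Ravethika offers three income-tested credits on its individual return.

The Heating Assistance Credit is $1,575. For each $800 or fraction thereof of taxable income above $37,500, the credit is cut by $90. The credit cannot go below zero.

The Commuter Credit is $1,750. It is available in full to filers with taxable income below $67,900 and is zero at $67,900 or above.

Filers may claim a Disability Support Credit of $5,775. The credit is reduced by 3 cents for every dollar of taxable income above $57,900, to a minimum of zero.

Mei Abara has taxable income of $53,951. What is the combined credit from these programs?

Heating Assistance Credit: income exceeds $37,500 by $16,451 → 21 increments × $90 = $1,890 ≥ base, so the credit is $0.
Commuter Credit: $53,951 is below the $67,900 cutoff, so the full $1,750 applies.
Disability Support Credit: $53,951 is at or below the $57,900 threshold, so the full $5,775 applies.
Total: $0 + $1,750 + $5,775 = $7,525.

$7,525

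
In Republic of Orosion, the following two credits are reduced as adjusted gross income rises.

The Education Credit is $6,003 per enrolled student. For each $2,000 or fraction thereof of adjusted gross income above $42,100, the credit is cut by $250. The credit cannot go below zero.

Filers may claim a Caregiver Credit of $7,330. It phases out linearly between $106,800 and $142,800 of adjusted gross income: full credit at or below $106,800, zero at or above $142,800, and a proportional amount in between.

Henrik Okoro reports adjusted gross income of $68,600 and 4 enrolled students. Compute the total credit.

Education Credit: base = 4 × $6,003 = $24,012. income exceeds $42,100 by $26,500, which is 14 full-or-partial $2,000 increments; reduction = 14 × $250 = $3,500, leaving $20,512.
Caregiver Credit: $68,600 is at or below the $106,800 threshold, so the full $7,330 applies.
Total: $20,512 + $7,330 = $27,842.

$27,842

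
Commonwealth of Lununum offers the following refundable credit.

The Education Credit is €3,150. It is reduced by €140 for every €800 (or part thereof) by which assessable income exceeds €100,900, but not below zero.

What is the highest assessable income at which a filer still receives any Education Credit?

After 22 increments the reduction is 22 × €140 = €3,080, leaving €70; one more increment wipes it out. Increment 22 ends at excess 22 × €800 = €17,600, so the highest qualifying income is €100,900 + €17,600 = €118,500.

€118,500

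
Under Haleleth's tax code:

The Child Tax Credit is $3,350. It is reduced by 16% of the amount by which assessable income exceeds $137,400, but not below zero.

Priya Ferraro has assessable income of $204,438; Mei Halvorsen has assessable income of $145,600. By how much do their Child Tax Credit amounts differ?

Priya ($204,438): Child Tax Credit: 16% of the $67,038 excess over $137,400 is $10,726.08 ≥ base, so the credit is $0.
Mei ($145,600): Child Tax Credit: 16% of the $8,200 excess over $137,400 is $1,312; credit = $3,350 − $1,312 = $2,038.
Difference: |$0 − $2,038| = $2,038.

$2,038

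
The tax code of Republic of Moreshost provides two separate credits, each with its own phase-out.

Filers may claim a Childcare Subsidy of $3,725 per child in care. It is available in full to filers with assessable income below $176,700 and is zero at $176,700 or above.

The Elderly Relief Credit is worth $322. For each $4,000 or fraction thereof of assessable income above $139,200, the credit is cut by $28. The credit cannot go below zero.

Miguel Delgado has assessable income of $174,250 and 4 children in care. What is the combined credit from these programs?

$14,970

Childcare Subsidy: base = 4 × $3,725 = $14,900. $174,250 is below the $176,700 cutoff, so the full $14,900 applies.
Elderly Relief Credit: income exceeds $139,200 by $35,050, which is 9 full-or-partial $4,000 increments; reduction = 9 × $28 = $252, leaving $70.
Total: $14,900 + $70 = $14,970.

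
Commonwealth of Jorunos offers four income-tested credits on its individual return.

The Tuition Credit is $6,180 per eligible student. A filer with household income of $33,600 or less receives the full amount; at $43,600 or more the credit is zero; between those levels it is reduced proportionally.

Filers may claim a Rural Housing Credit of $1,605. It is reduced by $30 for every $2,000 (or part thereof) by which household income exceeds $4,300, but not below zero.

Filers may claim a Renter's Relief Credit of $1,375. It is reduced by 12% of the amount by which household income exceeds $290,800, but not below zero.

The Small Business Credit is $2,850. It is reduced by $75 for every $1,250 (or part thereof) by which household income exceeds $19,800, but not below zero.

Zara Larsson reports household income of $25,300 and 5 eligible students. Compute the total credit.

Tuition Credit: base = 5 × $6,180 = $30,900. $25,300 is at or below the $33,600 threshold, so the full $30,900 applies.
Rural Housing Credit: income exceeds $4,300 by $21,000, which is 11 full-or-partial $2,000 increments; reduction = 11 × $30 = $330, leaving $1,275.
Renter's Relief Credit: $25,300 is at or below the $290,800 threshold, so the full $1,375 applies.
Small Business Credit: income exceeds $19,800 by $5,500, which is 5 full-or-partial $1,250 increments; reduction = 5 × $75 = $375, leaving $2,475.
Total: $30,900 + $1,275 + $1,375 + $2,475 = $36,025.

$36,025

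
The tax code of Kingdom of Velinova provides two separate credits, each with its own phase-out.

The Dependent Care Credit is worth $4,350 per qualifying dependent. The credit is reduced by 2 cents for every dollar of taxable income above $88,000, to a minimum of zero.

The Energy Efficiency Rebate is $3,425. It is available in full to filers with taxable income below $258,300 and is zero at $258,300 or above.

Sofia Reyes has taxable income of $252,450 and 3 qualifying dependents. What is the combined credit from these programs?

Dependent Care Credit: base = 3 × $4,350 = $13,050. 2% of the $164,450 excess over $88,000 is $3,289; credit = $13,050 − $3,289 = $9,761.
Energy Efficiency Rebate: $252,450 is below the $258,300 cutoff, so the full $3,425 applies.
Total: $9,761 + $3,425 = $13,186.

$13,186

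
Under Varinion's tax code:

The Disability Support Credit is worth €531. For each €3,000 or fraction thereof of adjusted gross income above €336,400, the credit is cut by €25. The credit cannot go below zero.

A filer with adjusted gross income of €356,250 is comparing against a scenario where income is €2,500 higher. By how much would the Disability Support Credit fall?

At €356,250 — income exceeds €336,400 by €19,850, which is 7 full-or-partial €3,000 increments; reduction = 7 × €25 = €175, leaving €356.
At €358,750 — income exceeds €336,400 by €22,350, which is 8 full-or-partial €3,000 increments; reduction = 8 × €25 = €200, leaving €331.
Lost: €356 − €331 = €25.

€25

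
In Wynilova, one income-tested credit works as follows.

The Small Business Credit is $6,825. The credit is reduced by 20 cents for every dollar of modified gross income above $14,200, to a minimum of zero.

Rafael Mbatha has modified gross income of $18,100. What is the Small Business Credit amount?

$6,045

Small Business Credit: 20% of the $3,900 excess over $14,200 is $780; credit = $6,825 − $780 = $6,045.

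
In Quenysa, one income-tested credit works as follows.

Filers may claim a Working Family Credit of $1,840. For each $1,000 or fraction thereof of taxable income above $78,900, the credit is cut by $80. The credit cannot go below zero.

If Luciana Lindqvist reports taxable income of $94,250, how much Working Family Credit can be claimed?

Working Family Credit: income exceeds $78,900 by $15,350, which is 16 full-or-partial $1,000 increments; reduction = 16 × $80 = $1,280, leaving $560.

$560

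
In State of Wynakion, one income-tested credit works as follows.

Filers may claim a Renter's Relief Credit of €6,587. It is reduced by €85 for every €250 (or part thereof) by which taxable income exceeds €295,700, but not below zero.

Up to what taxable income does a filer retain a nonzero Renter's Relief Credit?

€314,950

After 77 increments the reduction is 77 × €85 = €6,545, leaving €42; one more increment wipes it out. Increment 77 ends at excess 77 × €250 = €19,250, so the highest qualifying income is €295,700 + €19,250 = €314,950.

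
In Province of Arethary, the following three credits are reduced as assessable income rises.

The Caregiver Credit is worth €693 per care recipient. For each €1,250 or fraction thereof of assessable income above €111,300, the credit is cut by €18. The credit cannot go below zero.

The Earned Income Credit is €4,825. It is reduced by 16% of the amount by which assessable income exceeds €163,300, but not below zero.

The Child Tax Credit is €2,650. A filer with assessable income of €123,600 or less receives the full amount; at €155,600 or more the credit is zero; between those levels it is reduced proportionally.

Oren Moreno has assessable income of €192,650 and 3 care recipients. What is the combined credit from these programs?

€1,020

Caregiver Credit: base = 3 × €693 = €2,079. income exceeds €111,300 by €81,350, which is 66 full-or-partial €1,250 increments; reduction = 66 × €18 = €1,188, leaving €891.
Earned Income Credit: 16% of the €29,350 excess over €163,300 is €4,696; credit = €4,825 − €4,696 = €129.
Child Tax Credit: €192,650 is at or above €155,600, so the credit is €0.
Total: €891 + €129 + €0 = €1,020.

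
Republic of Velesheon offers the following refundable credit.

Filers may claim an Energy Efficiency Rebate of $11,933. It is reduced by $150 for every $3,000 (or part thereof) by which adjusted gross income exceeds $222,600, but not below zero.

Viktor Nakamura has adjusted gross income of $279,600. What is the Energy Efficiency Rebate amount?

Energy Efficiency Rebate: income exceeds $222,600 by $57,000, which is 19 full-or-partial $3,000 increments; reduction = 19 × $150 = $2,850, leaving $9,083.

$9,083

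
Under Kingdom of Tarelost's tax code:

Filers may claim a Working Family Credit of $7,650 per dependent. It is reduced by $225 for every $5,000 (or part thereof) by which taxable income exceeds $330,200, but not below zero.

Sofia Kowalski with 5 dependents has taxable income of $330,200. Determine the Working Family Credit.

Working Family Credit: base = 5 × $7,650 = $38,250. $330,200 is at or below the $330,200 threshold, so the full $38,250 applies.

$38,250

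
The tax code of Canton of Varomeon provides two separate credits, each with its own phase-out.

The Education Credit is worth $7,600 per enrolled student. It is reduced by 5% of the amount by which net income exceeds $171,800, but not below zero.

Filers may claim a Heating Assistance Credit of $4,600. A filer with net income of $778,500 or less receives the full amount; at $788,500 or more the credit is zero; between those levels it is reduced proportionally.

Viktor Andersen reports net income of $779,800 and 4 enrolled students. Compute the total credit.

Education Credit: base = 4 × $7,600 = $30,400. 5% of the $608,000 excess over $171,800 is $30,400 ≥ base, so the credit is $0.
Heating Assistance Credit: $779,800 is $1,300 into a $10,000 phase-out range, leaving 8,700/10,000 of the credit: $4,600 × 8,700/10,000 = $4,002.
Total: $0 + $4,002 = $4,002.

$4,002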